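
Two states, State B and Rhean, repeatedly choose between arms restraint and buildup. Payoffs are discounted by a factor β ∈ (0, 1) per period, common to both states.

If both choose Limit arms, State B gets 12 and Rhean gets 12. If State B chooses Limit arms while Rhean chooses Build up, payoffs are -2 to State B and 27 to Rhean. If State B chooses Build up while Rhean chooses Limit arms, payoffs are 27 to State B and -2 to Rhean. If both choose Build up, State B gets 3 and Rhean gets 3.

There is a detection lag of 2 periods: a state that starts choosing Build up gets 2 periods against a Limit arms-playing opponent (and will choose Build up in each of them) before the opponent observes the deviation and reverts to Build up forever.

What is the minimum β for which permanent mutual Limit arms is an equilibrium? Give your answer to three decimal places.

Deviating for the 2 undetected periods gains 27−12 = 15 per period over cooperation, then loses 12−3 = 9 per period forever once punishment starts.
Gain: 15(1 + β + … + β^1); loss: 9·β^2/(1−β).
No profitable deviation ⇔ 15(1−β^2) ≤ 9·β^2, i.e. β^2 ≥ 15/(15+9) = 5/8.
Hence β ≥ (5/8)^(1/2) ≈ 0.791.

0.791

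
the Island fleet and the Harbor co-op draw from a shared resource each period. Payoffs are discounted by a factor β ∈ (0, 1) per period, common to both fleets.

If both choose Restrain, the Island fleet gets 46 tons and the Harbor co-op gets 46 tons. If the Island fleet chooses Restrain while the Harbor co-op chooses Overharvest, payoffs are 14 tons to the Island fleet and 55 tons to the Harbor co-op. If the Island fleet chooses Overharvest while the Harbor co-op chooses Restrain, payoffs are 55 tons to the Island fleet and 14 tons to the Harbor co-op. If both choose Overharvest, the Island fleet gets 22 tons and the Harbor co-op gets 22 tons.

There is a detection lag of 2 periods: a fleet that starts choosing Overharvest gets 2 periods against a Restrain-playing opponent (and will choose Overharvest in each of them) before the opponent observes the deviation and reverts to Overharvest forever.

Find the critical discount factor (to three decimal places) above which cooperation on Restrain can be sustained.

Deviating for the 2 undetected periods gains 55−46 = 9 per period over cooperation, then loses 46−22 = 24 per period forever once punishment starts.
Gain: 9(1 + β + … + β^1); loss: 24·β^2/(1−β).
No profitable deviation ⇔ 9(1−β^2) ≤ 24·β^2, i.e. β^2 ≥ 9/(9+24) = 3/11.
Hence β ≥ (3/11)^(1/2) ≈ 0.522.

0.522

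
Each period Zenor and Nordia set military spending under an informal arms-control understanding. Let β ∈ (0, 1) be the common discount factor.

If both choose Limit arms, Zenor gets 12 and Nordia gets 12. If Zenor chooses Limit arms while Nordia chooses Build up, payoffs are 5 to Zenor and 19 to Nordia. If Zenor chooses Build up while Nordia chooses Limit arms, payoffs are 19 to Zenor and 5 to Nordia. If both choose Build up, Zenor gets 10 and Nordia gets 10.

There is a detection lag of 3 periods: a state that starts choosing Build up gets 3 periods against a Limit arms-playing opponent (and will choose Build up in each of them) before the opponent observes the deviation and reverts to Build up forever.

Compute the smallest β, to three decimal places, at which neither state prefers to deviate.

The best deviation is to choose Build up for all 3 undetected periods, earning 19 each, then 10 forever once detected.
Deviation value: 19(1−β^3)/(1−β) + 10β^3/(1−β); cooperation value: 12/(1−β).
IC: 12 ≥ 19(1−β^3) + 10β^3 = 19 − 9β^3.
So β^3 ≥ 7/9, giving β ≥ (7/9)^(1/3) ≈ 0.920.

0.920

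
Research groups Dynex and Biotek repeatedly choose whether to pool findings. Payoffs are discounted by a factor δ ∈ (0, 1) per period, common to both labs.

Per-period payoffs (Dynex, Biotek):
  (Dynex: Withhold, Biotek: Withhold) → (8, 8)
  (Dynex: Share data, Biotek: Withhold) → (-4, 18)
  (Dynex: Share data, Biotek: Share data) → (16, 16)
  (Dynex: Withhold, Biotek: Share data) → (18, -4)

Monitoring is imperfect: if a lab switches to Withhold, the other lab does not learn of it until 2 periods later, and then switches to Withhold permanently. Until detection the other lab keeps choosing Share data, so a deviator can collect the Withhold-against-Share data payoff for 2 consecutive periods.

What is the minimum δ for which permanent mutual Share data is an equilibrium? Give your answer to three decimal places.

0.447

The best deviation is to choose Withhold for all 2 undetected periods, earning 18 each, then 8 forever once detected.
Deviation value: 18(1−δ^2)/(1−δ) + 8δ^2/(1−δ); cooperation value: 16/(1−δ).
IC: 16 ≥ 18(1−δ^2) + 8δ^2 = 18 − 10δ^2.
So δ^2 ≥ 2/10 = 1/5, giving δ ≥ (1/5)^(1/2) ≈ 0.447.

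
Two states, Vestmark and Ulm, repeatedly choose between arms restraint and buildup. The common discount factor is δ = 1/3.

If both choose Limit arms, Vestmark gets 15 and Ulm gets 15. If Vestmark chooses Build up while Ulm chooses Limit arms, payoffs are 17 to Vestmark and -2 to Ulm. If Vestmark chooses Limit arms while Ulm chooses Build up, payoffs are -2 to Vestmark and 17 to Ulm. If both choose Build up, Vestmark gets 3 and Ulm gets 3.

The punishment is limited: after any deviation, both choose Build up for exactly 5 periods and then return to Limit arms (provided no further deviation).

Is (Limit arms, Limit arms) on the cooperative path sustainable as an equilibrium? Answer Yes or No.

Yes

A one-shot deviation gives 17 now, then 3 for 5 periods, then back to 15.
Gain from deviating: (17−15) today; loss: (15−3) in each of the next 5 periods.
No-deviation condition: (15−3)(δ+…+δ^5) ≥ 17−15, i.e. δ+…+δ^5 ≥ 1/6.
At δ = 1/3: δ+…+δ^5 = 0.4979 ≥ 0.1667.
So cooperation is sustainable.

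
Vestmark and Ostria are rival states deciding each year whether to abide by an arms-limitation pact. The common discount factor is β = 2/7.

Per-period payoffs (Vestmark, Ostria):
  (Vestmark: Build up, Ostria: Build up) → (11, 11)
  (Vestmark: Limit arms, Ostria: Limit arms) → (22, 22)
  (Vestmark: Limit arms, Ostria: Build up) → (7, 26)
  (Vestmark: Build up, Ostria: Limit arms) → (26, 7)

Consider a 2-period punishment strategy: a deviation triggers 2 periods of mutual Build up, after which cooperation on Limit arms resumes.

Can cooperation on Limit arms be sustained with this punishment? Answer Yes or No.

Yes

Comparing payoff streams over the 3 periods until play realigns: cooperate → 22(1+β+…+β^2); deviate → 26 + 11(β+…+β^2).
Cooperation is sustained iff (22−11)(β+…+β^2) ≥ 26−22.
β+…+β^2 = 2/7·(1−(2/7)^2)/(1−2/7) = 0.3673, and (26−22)/(22−11) = 0.3636.
0.3673 ≥ 0.3636, so cooperation is sustainable.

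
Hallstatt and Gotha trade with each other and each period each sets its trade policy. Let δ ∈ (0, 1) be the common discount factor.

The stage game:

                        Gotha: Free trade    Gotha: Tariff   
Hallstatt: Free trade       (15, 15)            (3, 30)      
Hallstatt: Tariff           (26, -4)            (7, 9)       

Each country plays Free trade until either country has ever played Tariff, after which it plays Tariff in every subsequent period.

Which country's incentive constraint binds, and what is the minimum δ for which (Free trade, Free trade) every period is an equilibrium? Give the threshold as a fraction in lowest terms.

Gotha; δ ≥ 5/7

For Hallstatt: deviation gain 26−15 = 11, per-period punishment loss 15−7 = 8. IC gives δ ≥ 11/19.
For Gotha: gain 15, loss 6 per period, so δ ≥ 15/21 = 5/7.
The tighter constraint is Gotha's, so cooperation needs δ ≥ 5/7.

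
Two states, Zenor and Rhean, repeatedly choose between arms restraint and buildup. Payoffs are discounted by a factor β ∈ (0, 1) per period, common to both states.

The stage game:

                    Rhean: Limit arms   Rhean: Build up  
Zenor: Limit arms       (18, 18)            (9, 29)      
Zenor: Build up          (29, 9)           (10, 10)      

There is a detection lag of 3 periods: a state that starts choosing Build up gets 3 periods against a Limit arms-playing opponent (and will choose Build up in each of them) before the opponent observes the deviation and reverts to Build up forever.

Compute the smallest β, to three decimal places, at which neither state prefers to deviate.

The best deviation is to choose Build up for all 3 undetected periods, earning 29 each, then 10 forever once detected.
Deviation value: 29(1−β^3)/(1−β) + 10β^3/(1−β); cooperation value: 18/(1−β).
IC: 18 ≥ 29(1−β^3) + 10β^3 = 29 − 19β^3.
So β^3 ≥ 11/19, giving β ≥ (11/19)^(1/3) ≈ 0.833.

0.833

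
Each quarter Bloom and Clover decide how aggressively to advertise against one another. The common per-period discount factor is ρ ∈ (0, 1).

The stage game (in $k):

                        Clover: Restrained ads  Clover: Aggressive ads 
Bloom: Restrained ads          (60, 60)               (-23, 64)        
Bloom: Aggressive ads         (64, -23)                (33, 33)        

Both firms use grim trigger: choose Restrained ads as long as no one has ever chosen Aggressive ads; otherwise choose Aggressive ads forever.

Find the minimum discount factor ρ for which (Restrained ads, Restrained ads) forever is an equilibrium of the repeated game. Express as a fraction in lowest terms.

4/31

Under grim trigger the critical discount factor is (T−C)/(T−P) with T = 64, C = 60, P = 33.
ρ* = (64−60)/(64−33) = 4/31.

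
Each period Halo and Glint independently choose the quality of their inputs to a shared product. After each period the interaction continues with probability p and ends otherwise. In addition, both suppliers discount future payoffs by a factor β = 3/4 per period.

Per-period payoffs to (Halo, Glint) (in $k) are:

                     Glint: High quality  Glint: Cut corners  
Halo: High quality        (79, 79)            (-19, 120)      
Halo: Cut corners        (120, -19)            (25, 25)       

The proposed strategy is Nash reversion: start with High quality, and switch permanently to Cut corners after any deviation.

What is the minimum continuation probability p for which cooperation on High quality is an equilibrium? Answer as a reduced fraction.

With continuation probability p and discount β, the effective per-period discount factor is βp.
Grim-trigger IC: βp ≥ (120−79)/(120−25) = 41/95.
So p ≥ (41/95)/(3/4) = 164/285.

164/285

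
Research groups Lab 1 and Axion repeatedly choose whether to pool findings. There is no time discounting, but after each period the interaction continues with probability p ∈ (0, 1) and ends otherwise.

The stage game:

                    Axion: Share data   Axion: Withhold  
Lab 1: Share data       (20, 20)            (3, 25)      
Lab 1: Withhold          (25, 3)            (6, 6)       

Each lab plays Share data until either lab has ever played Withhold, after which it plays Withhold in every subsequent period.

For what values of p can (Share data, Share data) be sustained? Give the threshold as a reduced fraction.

Expected cooperation value is 20 + p·20 + p²·20 + … = 20/(1−p); deviation gives 25 + p·6/(1−p).
20 ≥ 25(1−p) + 6p ⇒ 19p ≥ 5 ⇒ p ≥ 5/19.

5/19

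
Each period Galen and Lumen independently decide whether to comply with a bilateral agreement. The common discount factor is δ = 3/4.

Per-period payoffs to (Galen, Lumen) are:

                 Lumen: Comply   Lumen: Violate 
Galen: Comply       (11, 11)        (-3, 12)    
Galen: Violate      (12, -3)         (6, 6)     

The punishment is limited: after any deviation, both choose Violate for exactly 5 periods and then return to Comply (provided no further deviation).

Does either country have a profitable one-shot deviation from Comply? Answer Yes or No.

A one-shot deviation gives 12 now, then 6 for 5 periods, then back to 11.
Gain from deviating: (12−11) today; loss: (11−6) in each of the next 5 periods.
No-deviation condition: (11−6)(δ+…+δ^5) ≥ 12−11, i.e. δ+…+δ^5 ≥ 1/5.
At δ = 3/4: δ+…+δ^5 = 2.2881 ≥ 0.2000.
So cooperation is sustainable.

No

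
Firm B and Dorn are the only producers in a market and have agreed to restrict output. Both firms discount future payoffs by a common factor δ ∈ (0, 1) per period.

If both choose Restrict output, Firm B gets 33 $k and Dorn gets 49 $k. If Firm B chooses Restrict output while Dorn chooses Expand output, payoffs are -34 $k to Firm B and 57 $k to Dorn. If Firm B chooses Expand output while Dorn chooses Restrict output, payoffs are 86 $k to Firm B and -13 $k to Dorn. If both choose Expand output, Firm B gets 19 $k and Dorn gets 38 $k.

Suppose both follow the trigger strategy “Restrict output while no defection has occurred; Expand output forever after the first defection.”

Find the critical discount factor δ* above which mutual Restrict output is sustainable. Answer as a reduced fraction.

53/67

For Firm B: deviation gain 86−33 = 53, per-period punishment loss 33−19 = 14. IC gives δ ≥ 53/67.
For Dorn: gain 8, loss 11 per period, so δ ≥ 8/19.
The tighter constraint is Firm B's, so cooperation needs δ ≥ 53/67.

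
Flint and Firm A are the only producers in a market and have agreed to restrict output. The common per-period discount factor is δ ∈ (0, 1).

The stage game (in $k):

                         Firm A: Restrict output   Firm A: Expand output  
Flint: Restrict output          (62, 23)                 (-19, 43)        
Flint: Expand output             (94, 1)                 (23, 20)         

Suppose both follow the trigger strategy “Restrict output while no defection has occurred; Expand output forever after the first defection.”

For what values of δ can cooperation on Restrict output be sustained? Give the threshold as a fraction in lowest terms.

20/23

For Flint: deviation gain 94−62 = 32, per-period punishment loss 62−23 = 39. IC gives δ ≥ 32/71.
For Firm A: gain 20, loss 3 per period, so δ ≥ 20/23.
The tighter constraint is Firm A's, so cooperation needs δ ≥ 20/23.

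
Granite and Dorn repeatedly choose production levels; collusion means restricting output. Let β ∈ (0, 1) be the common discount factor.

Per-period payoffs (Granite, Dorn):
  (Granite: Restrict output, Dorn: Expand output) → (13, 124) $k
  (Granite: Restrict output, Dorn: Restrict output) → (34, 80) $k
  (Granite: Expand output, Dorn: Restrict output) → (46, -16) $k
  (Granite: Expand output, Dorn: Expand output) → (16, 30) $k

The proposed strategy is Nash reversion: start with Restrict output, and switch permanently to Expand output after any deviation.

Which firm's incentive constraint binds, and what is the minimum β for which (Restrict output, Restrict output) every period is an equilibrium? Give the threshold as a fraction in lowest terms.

For Granite: deviation gain 46−34 = 12, per-period punishment loss 34−16 = 18. IC gives β ≥ 12/30 = 2/5.
For Dorn: gain 44, loss 50 per period, so β ≥ 44/94 = 22/47.
The tighter constraint is Dorn's, so cooperation needs β ≥ 22/47.

Dorn; β ≥ 22/47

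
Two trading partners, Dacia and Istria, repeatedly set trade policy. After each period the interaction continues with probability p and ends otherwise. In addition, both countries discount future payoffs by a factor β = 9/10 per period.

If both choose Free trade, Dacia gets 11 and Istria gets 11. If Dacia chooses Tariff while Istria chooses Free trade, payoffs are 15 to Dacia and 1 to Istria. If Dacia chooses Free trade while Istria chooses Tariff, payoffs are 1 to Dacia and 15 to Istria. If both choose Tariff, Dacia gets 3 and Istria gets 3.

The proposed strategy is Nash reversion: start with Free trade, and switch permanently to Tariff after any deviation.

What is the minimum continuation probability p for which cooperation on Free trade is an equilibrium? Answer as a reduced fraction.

10/27

Expected continuation weight on next period's payoff is β·p = 9/10·p, which plays the role of the discount factor.
Cooperation requires 9/10·p ≥ (15−11)/(15−3) = 1/3, hence p ≥ 10/27.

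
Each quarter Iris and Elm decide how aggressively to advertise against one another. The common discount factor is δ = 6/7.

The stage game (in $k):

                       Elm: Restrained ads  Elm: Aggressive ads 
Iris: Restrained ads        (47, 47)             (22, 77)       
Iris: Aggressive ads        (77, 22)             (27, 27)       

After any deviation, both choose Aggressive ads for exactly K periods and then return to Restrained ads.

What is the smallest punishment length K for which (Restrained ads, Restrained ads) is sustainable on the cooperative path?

Need Σ_{k=1}^{K} δ^k ≥ (77−47)/(47−27) = 1.5000 at δ = 6/7.
At K = 1 the sum is 0.8571 < 1.5000; at K = 2 it is 1.5918 ≥ 1.5000.
So the minimum punishment length is K = 2.

2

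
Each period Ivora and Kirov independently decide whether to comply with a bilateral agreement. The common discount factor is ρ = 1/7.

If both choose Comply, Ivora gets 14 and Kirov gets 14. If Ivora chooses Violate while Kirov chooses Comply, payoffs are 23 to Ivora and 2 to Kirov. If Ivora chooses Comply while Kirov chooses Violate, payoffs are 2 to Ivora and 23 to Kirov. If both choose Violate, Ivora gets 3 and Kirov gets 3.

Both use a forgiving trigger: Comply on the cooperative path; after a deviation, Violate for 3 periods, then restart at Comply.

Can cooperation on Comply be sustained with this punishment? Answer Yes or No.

IC: ρ+…+ρ^3 ≥ (23−14)/(14−3) = 9/11.
At ρ = 1/7: partial sum = 0.1662 < 0.8182. Cooperation not sustainable.

No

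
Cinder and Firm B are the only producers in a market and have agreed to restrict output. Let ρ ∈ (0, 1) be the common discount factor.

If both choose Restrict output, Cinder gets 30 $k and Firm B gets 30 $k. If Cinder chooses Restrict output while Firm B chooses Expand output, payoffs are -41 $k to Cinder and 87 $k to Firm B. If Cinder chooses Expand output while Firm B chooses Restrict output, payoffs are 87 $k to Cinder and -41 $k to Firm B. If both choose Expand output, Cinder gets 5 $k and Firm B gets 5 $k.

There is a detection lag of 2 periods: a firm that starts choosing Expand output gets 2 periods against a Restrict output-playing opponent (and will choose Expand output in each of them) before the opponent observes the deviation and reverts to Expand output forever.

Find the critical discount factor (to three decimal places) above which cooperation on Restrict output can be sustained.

0.834

A deviator earns 87 for 2 periods, then 5 forever; cooperating earns 30 forever. Multiplying the IC by (1−ρ):
30 ≥ 87(1−ρ^2) + 5ρ^2, so 82·ρ^2 ≥ 57 and ρ^2 ≥ 57/82.
ρ ≥ (57/82)^(1/2) ≈ 0.834.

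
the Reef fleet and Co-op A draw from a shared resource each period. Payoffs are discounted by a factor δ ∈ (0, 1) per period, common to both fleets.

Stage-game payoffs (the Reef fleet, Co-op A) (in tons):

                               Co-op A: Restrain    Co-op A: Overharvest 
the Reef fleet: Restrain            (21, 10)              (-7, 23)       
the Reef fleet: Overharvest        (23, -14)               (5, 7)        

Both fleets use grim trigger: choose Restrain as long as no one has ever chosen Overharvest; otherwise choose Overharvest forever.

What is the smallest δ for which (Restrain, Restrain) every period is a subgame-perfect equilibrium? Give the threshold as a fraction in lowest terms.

the Reef fleet's threshold: (23−21)/(23−5) = 1/9.
Co-op A's threshold: (23−10)/(23−7) = 13/16.
1/9 < 13/16, so Co-op A binds and δ* = 13/16.

13/16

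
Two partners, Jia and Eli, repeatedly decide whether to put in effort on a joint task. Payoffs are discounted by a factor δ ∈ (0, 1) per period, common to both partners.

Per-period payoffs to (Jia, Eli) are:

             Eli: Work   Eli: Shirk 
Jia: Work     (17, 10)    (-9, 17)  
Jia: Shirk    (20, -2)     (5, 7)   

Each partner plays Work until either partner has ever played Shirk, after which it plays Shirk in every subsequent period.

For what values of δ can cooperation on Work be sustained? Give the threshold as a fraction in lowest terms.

Jia: cooperation gives 17 each period; deviation gives 20 once then 5 forever.
  17/(1−δ) ≥ 20 + 5δ/(1−δ) ⇒ δ ≥ 3/15 = 1/5.
Eli: cooperation gives 10 each period; deviation gives 17 once then 7 forever.
  δ ≥ 7/10.
Both must hold, so the binding constraint is Eli's: δ ≥ 7/10.

7/10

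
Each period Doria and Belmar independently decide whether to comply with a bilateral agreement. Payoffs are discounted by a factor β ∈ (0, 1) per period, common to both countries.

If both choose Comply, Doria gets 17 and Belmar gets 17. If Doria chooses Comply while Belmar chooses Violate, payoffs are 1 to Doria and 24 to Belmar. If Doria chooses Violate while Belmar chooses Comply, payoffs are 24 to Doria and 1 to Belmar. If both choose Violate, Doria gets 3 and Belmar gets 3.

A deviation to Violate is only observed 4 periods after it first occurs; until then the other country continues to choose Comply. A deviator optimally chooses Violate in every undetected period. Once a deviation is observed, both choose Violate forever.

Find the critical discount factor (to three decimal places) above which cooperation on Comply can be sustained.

0.760

Deviating for the 4 undetected periods gains 24−17 = 7 per period over cooperation, then loses 17−3 = 14 per period forever once punishment starts.
Gain: 7(1 + β + … + β^3); loss: 14·β^4/(1−β).
No profitable deviation ⇔ 7(1−β^4) ≤ 14·β^4, i.e. β^4 ≥ 7/(7+14) = 1/3.
Hence β ≥ (1/3)^(1/4) ≈ 0.760.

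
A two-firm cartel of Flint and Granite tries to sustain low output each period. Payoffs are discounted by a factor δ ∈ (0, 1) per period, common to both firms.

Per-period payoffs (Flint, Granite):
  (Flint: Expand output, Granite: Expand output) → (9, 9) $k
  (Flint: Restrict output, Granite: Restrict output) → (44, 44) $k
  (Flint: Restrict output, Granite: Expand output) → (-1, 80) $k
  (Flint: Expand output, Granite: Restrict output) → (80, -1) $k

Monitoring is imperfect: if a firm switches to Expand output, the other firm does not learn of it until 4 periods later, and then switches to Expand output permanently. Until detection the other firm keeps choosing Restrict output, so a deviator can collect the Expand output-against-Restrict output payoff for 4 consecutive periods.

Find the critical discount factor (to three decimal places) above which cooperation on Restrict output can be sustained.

0.844

Deviating for the 4 undetected periods gains 80−44 = 36 per period over cooperation, then loses 44−9 = 35 per period forever once punishment starts.
Gain: 36(1 + δ + … + δ^3); loss: 35·δ^4/(1−δ).
No profitable deviation ⇔ 36(1−δ^4) ≤ 35·δ^4, i.e. δ^4 ≥ 36/(36+35) = 36/71.
Hence δ ≥ (36/71)^(1/4) ≈ 0.844.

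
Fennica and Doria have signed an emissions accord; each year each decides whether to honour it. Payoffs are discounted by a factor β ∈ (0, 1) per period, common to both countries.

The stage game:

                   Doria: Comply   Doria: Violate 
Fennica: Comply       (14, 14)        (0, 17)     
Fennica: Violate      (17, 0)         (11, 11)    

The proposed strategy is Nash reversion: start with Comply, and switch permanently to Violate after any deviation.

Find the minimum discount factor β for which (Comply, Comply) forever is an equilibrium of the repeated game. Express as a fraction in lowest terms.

Cooperation forever yields 14 each period: 14/(1−β).
Deviating yields 17 once, then 11 forever: 17 + 11β/(1−β).
No profitable deviation requires 14/(1−β) ≥ 17 + 11β/(1−β).
Multiplying by (1−β): 14 ≥ 17(1−β) + 11β = 17 − 6β.
So 6β ≥ 3, i.e. β ≥ 3/6 = 1/2.

1/2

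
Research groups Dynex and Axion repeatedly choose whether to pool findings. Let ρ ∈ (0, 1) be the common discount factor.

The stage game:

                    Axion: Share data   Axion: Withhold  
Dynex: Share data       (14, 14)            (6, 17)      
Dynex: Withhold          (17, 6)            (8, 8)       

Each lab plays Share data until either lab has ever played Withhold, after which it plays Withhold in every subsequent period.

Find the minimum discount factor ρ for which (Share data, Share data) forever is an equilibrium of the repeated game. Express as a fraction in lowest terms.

1/3

Under grim trigger the critical discount factor is (T−C)/(T−P) with T = 17, C = 14, P = 8.
ρ* = (17−14)/(17−8) = 3/9 = 1/3.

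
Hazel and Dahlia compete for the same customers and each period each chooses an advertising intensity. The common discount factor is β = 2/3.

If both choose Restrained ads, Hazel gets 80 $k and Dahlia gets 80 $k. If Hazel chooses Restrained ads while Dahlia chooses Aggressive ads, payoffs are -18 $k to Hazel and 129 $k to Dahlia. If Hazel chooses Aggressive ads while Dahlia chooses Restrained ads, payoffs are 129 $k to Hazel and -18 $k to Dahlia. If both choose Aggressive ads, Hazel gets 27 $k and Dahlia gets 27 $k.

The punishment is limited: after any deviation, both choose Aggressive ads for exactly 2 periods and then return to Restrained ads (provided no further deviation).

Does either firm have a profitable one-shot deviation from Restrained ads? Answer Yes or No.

IC: β+…+β^2 ≥ (129−80)/(80−27) = 49/53.
At β = 2/3: partial sum = 1.1111 ≥ 0.9245. Cooperation sustainable.

No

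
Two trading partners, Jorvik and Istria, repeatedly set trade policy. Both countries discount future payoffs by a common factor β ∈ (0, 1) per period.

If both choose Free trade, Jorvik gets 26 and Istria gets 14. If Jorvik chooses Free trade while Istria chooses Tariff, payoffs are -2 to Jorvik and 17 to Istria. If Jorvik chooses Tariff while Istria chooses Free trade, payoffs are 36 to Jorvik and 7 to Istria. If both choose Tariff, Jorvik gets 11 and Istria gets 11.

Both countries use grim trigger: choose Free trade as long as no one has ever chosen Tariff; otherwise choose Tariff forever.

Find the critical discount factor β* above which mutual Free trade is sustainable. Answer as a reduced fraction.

1/2

Jorvik: cooperation gives 26 each period; deviation gives 36 once then 11 forever.
  26/(1−β) ≥ 36 + 11β/(1−β) ⇒ β ≥ 10/25 = 2/5.
Istria: cooperation gives 14 each period; deviation gives 17 once then 11 forever.
  β ≥ 3/6 = 1/2.
Both must hold, so the binding constraint is Istria's: β ≥ 1/2.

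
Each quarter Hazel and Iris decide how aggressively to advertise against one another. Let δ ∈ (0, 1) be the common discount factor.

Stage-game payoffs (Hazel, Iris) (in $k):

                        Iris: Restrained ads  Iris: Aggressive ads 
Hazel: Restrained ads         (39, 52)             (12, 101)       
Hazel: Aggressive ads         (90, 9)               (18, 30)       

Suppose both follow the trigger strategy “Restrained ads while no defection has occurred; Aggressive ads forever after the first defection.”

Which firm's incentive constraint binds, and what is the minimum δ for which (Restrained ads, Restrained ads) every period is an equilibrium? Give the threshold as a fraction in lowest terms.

Hazel; δ ≥ 17/24

Hazel: cooperation gives 39 each period; deviation gives 90 once then 18 forever.
  39/(1−δ) ≥ 90 + 18δ/(1−δ) ⇒ δ ≥ 51/72 = 17/24.
Iris: cooperation gives 52 each period; deviation gives 101 once then 30 forever.
  δ ≥ 49/71.
Both must hold, so the binding constraint is Hazel's: δ ≥ 17/24.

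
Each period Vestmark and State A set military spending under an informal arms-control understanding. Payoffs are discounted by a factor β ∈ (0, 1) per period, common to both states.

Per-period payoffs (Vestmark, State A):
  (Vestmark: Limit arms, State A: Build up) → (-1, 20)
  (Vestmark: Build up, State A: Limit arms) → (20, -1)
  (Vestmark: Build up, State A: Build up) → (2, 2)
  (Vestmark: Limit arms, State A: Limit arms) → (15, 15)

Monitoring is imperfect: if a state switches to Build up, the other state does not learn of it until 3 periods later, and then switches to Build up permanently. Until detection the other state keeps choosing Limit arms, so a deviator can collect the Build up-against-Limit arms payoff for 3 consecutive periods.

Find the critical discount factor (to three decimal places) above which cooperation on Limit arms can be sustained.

0.652

A deviator earns 20 for 3 periods, then 2 forever; cooperating earns 15 forever. Multiplying the IC by (1−β):
15 ≥ 20(1−β^3) + 2β^3, so 18·β^3 ≥ 5 and β^3 ≥ 5/18.
β ≥ (5/18)^(1/3) ≈ 0.652.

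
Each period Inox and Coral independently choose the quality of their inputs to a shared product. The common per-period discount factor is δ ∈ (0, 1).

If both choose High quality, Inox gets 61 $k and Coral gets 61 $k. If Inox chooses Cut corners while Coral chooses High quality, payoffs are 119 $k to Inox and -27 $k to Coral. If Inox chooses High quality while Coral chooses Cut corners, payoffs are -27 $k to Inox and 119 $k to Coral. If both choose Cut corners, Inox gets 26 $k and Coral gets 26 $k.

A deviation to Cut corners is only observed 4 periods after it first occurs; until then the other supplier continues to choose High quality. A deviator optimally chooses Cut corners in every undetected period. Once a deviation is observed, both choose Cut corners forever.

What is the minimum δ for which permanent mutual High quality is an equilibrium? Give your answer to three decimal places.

The best deviation is to choose Cut corners for all 4 undetected periods, earning 119 each, then 26 forever once detected.
Deviation value: 119(1−δ^4)/(1−δ) + 26δ^4/(1−δ); cooperation value: 61/(1−δ).
IC: 61 ≥ 119(1−δ^4) + 26δ^4 = 119 − 93δ^4.
So δ^4 ≥ 58/93, giving δ ≥ (58/93)^(1/4) ≈ 0.889.

0.889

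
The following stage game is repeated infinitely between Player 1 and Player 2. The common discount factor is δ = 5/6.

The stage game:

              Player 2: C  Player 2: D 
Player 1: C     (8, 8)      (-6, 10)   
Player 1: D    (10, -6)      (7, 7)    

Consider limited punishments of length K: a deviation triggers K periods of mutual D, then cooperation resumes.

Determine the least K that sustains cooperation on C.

3

IC: δ(1−δ^K)/(1−δ) ≥ (10−8)/(8−7) = 2.
With δ = 5/6: need 1 − δ^K ≥ 2·(1−5/6)/(5/6), i.e. δ^K ≤ 0.6000.
Since (5/6)^2 = 0.6944 and (5/6)^3 = 0.5787, the smallest such K is 3.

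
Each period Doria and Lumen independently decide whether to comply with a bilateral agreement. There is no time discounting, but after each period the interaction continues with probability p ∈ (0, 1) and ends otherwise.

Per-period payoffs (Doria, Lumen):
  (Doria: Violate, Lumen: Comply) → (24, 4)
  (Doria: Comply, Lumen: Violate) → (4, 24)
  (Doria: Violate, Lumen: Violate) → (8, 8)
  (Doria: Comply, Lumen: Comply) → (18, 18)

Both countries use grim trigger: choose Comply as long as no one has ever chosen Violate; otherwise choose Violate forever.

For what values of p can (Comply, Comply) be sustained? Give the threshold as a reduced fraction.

Expected cooperation value is 18 + p·18 + p²·18 + … = 18/(1−p); deviation gives 24 + p·8/(1−p).
18 ≥ 24(1−p) + 8p ⇒ 16p ≥ 6 ⇒ p ≥ 6/16 = 3/8.

3/8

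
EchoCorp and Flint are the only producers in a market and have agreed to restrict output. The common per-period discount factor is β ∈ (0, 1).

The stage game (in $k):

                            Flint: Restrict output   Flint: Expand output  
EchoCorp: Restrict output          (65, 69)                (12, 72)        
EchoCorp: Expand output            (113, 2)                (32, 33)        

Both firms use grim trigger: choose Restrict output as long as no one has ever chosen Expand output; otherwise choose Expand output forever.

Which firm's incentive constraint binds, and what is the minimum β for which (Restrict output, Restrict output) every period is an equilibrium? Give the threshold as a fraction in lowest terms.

EchoCorp's threshold: (113−65)/(113−32) = 16/27.
Flint's threshold: (72−69)/(72−33) = 1/13.
16/27 > 1/13, so EchoCorp binds and β* = 16/27.

EchoCorp; β ≥ 16/27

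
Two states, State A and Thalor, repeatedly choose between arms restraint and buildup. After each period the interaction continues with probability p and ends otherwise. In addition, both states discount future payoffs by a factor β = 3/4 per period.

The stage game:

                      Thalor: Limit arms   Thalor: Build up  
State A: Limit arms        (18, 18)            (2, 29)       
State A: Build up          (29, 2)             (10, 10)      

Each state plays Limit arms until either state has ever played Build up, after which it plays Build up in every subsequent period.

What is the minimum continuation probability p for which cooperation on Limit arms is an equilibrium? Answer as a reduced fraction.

Expected continuation weight on next period's payoff is β·p = 3/4·p, which plays the role of the discount factor.
Cooperation requires 3/4·p ≥ (29−18)/(29−10) = 11/19, hence p ≥ 44/57.

44/57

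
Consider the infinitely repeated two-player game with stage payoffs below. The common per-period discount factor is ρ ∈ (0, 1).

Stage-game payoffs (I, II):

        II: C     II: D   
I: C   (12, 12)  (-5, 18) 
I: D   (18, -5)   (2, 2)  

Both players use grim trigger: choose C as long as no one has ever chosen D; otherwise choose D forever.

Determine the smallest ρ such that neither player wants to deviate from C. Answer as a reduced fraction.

3/8

One-period gain from deviating is 18 − 12 = 6. The loss is 12 − 2 = 10 in every subsequent period, with present value 10·ρ/(1−ρ).
Deviation is unprofitable when 10·ρ/(1−ρ) ≥ 6, i.e. ρ/(1−ρ) ≥ 3/5.
Equivalently ρ ≥ 6/(6+10) = 3/8.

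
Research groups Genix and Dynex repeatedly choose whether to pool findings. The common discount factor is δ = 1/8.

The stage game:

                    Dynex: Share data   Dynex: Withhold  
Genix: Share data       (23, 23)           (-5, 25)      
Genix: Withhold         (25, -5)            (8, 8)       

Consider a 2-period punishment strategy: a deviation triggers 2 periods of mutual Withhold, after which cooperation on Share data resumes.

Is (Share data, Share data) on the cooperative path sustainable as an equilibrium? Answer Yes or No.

Yes

A one-shot deviation gives 25 now, then 8 for 2 periods, then back to 23.
Gain from deviating: (25−23) today; loss: (23−8) in each of the next 2 periods.
No-deviation condition: (23−8)(δ+…+δ^2) ≥ 25−23, i.e. δ+…+δ^2 ≥ 2/15.
At δ = 1/8: δ+…+δ^2 = 0.1406 ≥ 0.1333.
So cooperation is sustainable.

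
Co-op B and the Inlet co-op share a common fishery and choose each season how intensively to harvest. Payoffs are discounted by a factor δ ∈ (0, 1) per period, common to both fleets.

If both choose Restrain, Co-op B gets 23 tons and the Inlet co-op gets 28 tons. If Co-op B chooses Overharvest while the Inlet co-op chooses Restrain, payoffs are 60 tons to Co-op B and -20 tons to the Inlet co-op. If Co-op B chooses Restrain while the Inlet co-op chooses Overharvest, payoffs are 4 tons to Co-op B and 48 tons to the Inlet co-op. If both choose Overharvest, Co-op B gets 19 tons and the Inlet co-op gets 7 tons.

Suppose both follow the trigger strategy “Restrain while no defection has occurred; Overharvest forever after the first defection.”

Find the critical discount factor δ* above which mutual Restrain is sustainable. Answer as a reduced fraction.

37/41

For Co-op B: deviation gain 60−23 = 37, per-period punishment loss 23−19 = 4. IC gives δ ≥ 37/41.
For the Inlet co-op: gain 20, loss 21 per period, so δ ≥ 20/41.
The tighter constraint is Co-op B's, so cooperation needs δ ≥ 37/41.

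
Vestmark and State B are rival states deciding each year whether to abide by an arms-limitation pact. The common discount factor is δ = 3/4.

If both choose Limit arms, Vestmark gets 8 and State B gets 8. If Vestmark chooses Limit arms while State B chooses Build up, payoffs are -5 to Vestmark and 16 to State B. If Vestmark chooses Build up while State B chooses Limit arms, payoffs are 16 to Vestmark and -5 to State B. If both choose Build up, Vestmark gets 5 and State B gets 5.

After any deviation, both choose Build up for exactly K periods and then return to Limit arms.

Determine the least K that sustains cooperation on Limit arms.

8

No profitable deviation requires (8−5)(δ+…+δ^K) ≥ 16−8, i.e. δ+…+δ^K ≥ 8/3 ≈ 2.6667.
With δ = 3/4, the partial sums are K=1: 0.7500, K=2: 1.3125, …, K=6: 2.4661, K=7: 2.5995, K=8: 2.6997.
K = 8 is the first length at which the sum reaches 2.6667.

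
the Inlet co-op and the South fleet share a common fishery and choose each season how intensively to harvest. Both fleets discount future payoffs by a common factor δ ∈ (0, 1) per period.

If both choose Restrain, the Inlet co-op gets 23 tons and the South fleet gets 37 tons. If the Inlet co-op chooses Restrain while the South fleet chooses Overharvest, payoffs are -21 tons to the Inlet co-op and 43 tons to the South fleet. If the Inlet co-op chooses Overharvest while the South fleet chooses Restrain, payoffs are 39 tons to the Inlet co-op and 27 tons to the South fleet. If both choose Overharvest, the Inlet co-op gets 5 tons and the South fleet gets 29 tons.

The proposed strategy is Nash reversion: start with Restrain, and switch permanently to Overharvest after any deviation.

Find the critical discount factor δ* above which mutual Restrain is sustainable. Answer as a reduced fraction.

the Inlet co-op's threshold: (39−23)/(39−5) = 8/17.
the South fleet's threshold: (43−37)/(43−29) = 3/7.
8/17 > 3/7, so the Inlet co-op binds and δ* = 8/17.

8/17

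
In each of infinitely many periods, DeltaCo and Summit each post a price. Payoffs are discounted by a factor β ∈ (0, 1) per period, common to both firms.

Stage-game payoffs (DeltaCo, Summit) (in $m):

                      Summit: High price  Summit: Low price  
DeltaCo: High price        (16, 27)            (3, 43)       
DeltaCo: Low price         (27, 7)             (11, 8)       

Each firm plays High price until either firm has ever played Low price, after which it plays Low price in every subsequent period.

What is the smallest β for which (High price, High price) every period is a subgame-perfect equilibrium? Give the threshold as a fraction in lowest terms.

11/16

DeltaCo: cooperation gives 16 each period; deviation gives 27 once then 11 forever.
  16/(1−β) ≥ 27 + 11β/(1−β) ⇒ β ≥ 11/16.
Summit: cooperation gives 27 each period; deviation gives 43 once then 8 forever.
  β ≥ 16/35.
Both must hold, so the binding constraint is DeltaCo's: β ≥ 11/16.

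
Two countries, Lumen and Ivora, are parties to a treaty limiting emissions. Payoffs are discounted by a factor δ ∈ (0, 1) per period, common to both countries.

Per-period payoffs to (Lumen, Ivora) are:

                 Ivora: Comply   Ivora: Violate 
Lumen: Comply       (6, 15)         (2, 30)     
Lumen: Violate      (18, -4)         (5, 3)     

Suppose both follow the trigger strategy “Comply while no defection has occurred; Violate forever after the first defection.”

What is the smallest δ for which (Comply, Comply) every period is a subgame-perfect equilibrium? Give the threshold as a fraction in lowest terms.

Lumen: cooperation gives 6 each period; deviation gives 18 once then 5 forever.
  6/(1−δ) ≥ 18 + 5δ/(1−δ) ⇒ δ ≥ 12/13.
Ivora: cooperation gives 15 each period; deviation gives 30 once then 3 forever.
  δ ≥ 15/27 = 5/9.
Both must hold, so the binding constraint is Lumen's: δ ≥ 12/13.

12/13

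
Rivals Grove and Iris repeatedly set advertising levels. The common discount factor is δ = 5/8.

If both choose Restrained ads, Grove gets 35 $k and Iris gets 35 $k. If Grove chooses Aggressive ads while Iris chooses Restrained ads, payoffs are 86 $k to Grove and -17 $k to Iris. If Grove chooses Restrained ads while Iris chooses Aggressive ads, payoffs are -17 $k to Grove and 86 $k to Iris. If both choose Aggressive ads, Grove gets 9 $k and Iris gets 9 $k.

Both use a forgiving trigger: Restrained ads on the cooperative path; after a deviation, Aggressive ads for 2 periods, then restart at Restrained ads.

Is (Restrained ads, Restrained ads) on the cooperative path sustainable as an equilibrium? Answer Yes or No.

No

Comparing payoff streams over the 3 periods until play realigns: cooperate → 35(1+δ+…+δ^2); deviate → 86 + 9(δ+…+δ^2).
Cooperation is sustained iff (35−9)(δ+…+δ^2) ≥ 86−35.
δ+…+δ^2 = 5/8·(1−(5/8)^2)/(1−5/8) = 1.0156, and (86−35)/(35−9) = 1.9615.
1.0156 < 1.9615, so cooperation is not sustainable.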